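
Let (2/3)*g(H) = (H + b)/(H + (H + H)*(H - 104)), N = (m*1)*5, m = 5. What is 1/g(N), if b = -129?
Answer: 3925/156 ≈ 25.160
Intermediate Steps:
N = 25 (N = (5*1)*5 = 5*5 = 25)
g(H) = 3*(-129 + H)/(2*(H + 2*H*(-104 + H))) (g(H) = 3*((H - 129)/(H + (H + H)*(H - 104)))/2 = 3*((-129 + H)/(H + (2*H)*(-104 + H)))/2 = 3*((-129 + H)/(H + 2*H*(-104 + H)))/2 = 3*(-129 + H)/(2*(H + 2*H*(-104 + H))))
1/g(N) = 1/((3/2)*(-129 + 25)/(25*(-207 + 2*25))) = 1/((3/2)*(1/25)*(-104)/(-207 + 50)) = 1/((3/2)*(1/25)*(-104)/(-157)) = 1/((3/2)*(1/25)*(-1/157)*(-104)) = 1/(156/3925) = 3925/156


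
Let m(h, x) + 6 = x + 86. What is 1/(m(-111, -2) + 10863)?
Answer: 1/10941 ≈ 9.1399e-5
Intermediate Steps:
m(h, x) = 80 + x (m(h, x) = -6 + (x + 86) = -6 + (86 + x) = 80 + x)
1/(m(-111, -2) + 10863) = 1/((80 - 2) + 10863) = 1/(78 + 10863) = 1/10941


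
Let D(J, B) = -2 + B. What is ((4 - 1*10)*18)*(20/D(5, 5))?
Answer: -720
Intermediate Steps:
((4 - 1*10)*18)*(20/D(5, 5)) = ((4 - 1*10)*18)*(20/(-2 + 5)) = ((4 - 10)*18)*(20/3) = (-6*18)*(20*(⅓)) = -108*20/3 = -720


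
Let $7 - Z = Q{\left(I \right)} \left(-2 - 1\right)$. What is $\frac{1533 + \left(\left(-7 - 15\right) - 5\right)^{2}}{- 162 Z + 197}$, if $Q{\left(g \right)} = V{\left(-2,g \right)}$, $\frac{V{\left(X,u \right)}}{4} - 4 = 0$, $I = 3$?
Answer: $- \frac{2262}{8713} \approx -0.25961$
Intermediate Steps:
$V{\left(X,u \right)} = 16$ ($V{\left(X,u \right)} = 16 + 4 \cdot 0 = 16 + 0 = 16$)
$Q{\left(g \right)} = 16$
$Z = 55$ ($Z = 7 - 16 \left(-2 - 1\right) = 7 - 16 \left(-3\right) = 7 - -48 = 7 + 48 = 55$)
$\frac{1533 + \left(\left(-7 - 15\right) - 5\right)^{2}}{- 162 Z + 197} = \frac{1533 + \left(\left(-7 - 15\right) - 5\right)^{2}}{\left(-162\right) 55 + 197} = \frac{1533 + \left(\left(-7 - 15\right) - 5\right)^{2}}{-8910 + 197} = \frac{1533 + \left(-22 - 5\right)^{2}}{-8713} = \left(1533 + \left(-27\right)^{2}\right) \left(- \frac{1}{8713}\right) = \left(1533 + 729\right) \left(- \frac{1}{8713}\right) = 2262 \left(- \frac{1}{8713}\right) = - \frac{2262}{8713}$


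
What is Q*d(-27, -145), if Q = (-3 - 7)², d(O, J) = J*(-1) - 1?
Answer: 14400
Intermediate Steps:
d(O, J) = -1 - J (d(O, J) = -J - 1 = -1 - J)
Q = 100 (Q = (-10)² = 100)
Q*d(-27, -145) = 100*(-1 - 1*(-145)) = 100*(-1 + 145) = 100*144 = 14400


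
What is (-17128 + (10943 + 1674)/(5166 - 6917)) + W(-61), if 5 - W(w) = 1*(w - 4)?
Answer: -29881175/1751 ≈ -17065.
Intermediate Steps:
W(w) = 9 - w (W(w) = 5 - (w - 4) = 5 - (-4 + w) = 5 + (4 - w) = 9 - w)
(-17128 + (10943 + 1674)/(5166 - 6917)) + W(-61) = (-17128 + (10943 + 1674)/(5166 - 6917)) + (9 - 1*(-61)) = (-17128 + 12617/(-1751)) + (9 + 61) = (-17128 + 12617*(-1/1751)) + 70 = (-17128 - 12617/1751) + 70 = -30003745/1751 + 70 = -29881175/1751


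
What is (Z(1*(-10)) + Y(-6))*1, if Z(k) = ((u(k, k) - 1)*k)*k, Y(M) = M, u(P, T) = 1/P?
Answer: -116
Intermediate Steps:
Z(k) = k²*(-1 + 1/k) (Z(k) = ((1/k - 1)*k)*k = ((-1 + 1/k)*k)*k = (k*(-1 + 1/k))*k = k²*(-1 + 1/k))
(Z(1*(-10)) + Y(-6))*1 = ((1*(-10))*(1 - (-10)) - 6)*1 = (-10*(1 - 1*(-10)) - 6)*1 = (-10*(1 + 10) - 6)*1 = (-10*11 - 6)*1 = (-110 - 6)*1 = -116*1 = -116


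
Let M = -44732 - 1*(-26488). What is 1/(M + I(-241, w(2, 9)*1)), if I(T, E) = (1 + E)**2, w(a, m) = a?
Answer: -1/18235 ≈ -5.4840e-5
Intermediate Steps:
M = -18244 (M = -44732 + 26488 = -18244)
1/(M + I(-241, w(2, 9)*1)) = 1/(-18244 + (1 + 2*1)**2) = 1/(-18244 + (1 + 2)**2) = 1/(-18244 + 3**2) = 1/(-18244 + 9) = 1/(-18235) = -1/18235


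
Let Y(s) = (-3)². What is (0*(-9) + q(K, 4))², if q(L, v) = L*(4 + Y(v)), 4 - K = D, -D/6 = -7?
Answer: 244036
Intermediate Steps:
Y(s) = 9
D = 42 (D = -6*(-7) = 42)
K = -38 (K = 4 - 1*42 = 4 - 42 = -38)
q(L, v) = 13*L (q(L, v) = L*(4 + 9) = L*13 = 13*L)
(0*(-9) + q(K, 4))² = (0*(-9) + 13*(-38))² = (0 - 494)² = (-494)² = 244036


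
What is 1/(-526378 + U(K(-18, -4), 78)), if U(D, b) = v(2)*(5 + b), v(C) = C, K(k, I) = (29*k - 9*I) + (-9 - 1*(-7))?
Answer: -1/526212 ≈ -1.9004e-6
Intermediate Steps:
K(k, I) = -2 - 9*I + 29*k (K(k, I) = (-9*I + 29*k) + (-9 + 7) = (-9*I + 29*k) - 2 = -2 - 9*I + 29*k)
U(D, b) = 10 + 2*b (U(D, b) = 2*(5 + b) = 10 + 2*b)
1/(-526378 + U(K(-18, -4), 78)) = 1/(-526378 + (10 + 2*78)) = 1/(-526378 + (10 + 156)) = 1/(-526378 + 166) = 1/(-526212) = -1/526212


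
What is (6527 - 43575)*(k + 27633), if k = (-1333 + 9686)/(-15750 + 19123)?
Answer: -3453409388176/3373 ≈ -1.0238e+9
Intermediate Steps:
k = 8353/3373 ≈ 2.4764
(6527 - 43575)*(k + 27633) = (6527 - 43575)*(8353/3373 + 27633) = -37048*93214462/3373 = -3453409388176/3373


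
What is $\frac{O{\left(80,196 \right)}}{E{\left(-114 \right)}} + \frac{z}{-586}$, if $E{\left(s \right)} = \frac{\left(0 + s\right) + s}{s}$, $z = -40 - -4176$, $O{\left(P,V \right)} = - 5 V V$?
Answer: $- \frac{28141788}{293} \approx -96047.0$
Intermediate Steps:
$O{\left(P,V \right)} = - 5 V^{2}$
$z = 4136$ ($z = -40 + 4176 = 4136$)
$E{\left(s \right)} = 2$ ($E{\left(s \right)} = \frac{s + s}{s} = \frac{2 s}{s} = 2$)
$\frac{O{\left(80,196 \right)}}{E{\left(-114 \right)}} + \frac{z}{-586} = \frac{\left(-5\right) 196^{2}}{2} + \frac{4136}{-586} = \left(-5\right) 38416 \cdot \frac{1}{2} + 4136 \left(- \frac{1}{586}\right) = \left(-192080\right) \frac{1}{2} - \frac{2068}{293} = -96040 - \frac{2068}{293} = - \frac{28141788}{293}$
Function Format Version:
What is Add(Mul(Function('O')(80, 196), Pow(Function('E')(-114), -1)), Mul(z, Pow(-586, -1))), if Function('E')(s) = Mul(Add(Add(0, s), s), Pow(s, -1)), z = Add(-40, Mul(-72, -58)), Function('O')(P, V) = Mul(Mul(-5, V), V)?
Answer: Rational(-28141788, 293) ≈ -96047.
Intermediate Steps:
Function('O')(P, V) = Mul(-5, Pow(V, 2))
z = 4136 (z = Add(-40, 4176) = 4136)
Function('E')(s) = 2 (Function('E')(s) = Mul(Add(s, s), Pow(s, -1)) = Mul(Mul(2, s), Pow(s, -1)) = 2)
Add(Mul(Function('O')(80, 196), Pow(Function('E')(-114), -1)), Mul(z, Pow(-586, -1))) = Add(Mul(Mul(-5, Pow(196, 2)), Pow(2, -1)), Mul(4136, Pow(-586, -1))) = Add(Mul(Mul(-5, 38416), Rational(1, 2)), Mul(4136, Rational(-1, 586))) = Add(Mul(-192080, Rational(1, 2)), Rational(-2068, 293)) = Add(-96040, Rational(-2068, 293)) = Rational(-28141788, 293)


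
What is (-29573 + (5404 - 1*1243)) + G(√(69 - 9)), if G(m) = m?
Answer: -25412 + 2*√15 ≈ -25404.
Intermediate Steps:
(-29573 + (5404 - 1*1243)) + G(√(69 - 9)) = (-29573 + (5404 - 1*1243)) + √(69 - 9) = (-29573 + (5404 - 1243)) + √60 = (-29573 + 4161) + 2*√15 = -25412 + 2*√15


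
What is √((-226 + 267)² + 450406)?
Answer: √452087 ≈ 672.37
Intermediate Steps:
√((-226 + 267)² + 450406) = √(41² + 450406) = √(1681 + 450406) = √452087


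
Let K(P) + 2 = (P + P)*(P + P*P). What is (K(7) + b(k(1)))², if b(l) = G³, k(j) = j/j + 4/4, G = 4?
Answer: 715716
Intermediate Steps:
k(j) = 2 (k(j) = 1 + 4*(¼) = 1 + 1 = 2)
b(l) = 64 (b(l) = 4³ = 64)
K(P) = -2 + 2*P*(P + P²) (K(P) = -2 + (P + P)*(P + P*P) = -2 + (2*P)*(P + P²) = -2 + 2*P*(P + P²))
(K(7) + b(k(1)))² = ((-2 + 2*7² + 2*7³) + 64)² = ((-2 + 2*49 + 2*343) + 64)² = ((-2 + 98 + 686) + 64)² = (782 + 64)² = 846² = 715716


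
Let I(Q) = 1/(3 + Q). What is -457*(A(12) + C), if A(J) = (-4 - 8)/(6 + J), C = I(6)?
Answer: 2285/9 ≈ 253.89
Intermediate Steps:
C = ⅑ (C = 1/(3 + 6) = 1/9 = ⅑ ≈ 0.11111)
A(J) = -12/(6 + J)
-457*(A(12) + C) = -457*(-12/(6 + 12) + ⅑) = -457*(-12/18 + ⅑) = -457*(-12*1/18 + ⅑) = -457*(-⅔ + ⅑) = -457*(-5/9) = 2285/9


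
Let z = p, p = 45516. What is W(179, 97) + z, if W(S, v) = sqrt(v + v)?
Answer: 45516 + sqrt(194) ≈ 45530.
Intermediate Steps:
W(S, v) = sqrt(2)*sqrt(v) (W(S, v) = sqrt(2*v) = sqrt(2)*sqrt(v))
z = 45516
W(179, 97) + z = sqrt(2)*sqrt(97) + 45516 = sqrt(194) + 45516 = 45516 + sqrt(194)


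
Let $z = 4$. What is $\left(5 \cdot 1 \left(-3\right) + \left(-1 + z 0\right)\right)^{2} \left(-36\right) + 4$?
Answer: $-9212$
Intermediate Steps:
$\left(5 \cdot 1 \left(-3\right) + \left(-1 + z 0\right)\right)^{2} \left(-36\right) + 4 = \left(5 \cdot 1 \left(-3\right) + \left(-1 + 4 \cdot 0\right)\right)^{2} \left(-36\right) + 4 = \left(5 \left(-3\right) + \left(-1 + 0\right)\right)^{2} \left(-36\right) + 4 = \left(-15 - 1\right)^{2} \left(-36\right) + 4 = \left(-16\right)^{2} \left(-36\right) + 4 = 256 \left(-36\right) + 4 = -9216 + 4 = -9212$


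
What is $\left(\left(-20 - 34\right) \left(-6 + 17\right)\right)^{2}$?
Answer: $352836$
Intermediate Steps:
$\left(\left(-20 - 34\right) \left(-6 + 17\right)\right)^{2} = \left(\left(-54\right) 11\right)^{2} = \left(-594\right)^{2} = 352836$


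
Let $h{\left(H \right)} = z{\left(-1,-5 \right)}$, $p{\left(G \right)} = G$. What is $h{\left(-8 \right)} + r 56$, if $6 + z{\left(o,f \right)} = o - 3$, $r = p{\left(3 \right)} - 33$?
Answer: $-1690$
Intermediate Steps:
$r = -30$ ($r = 3 - 33 = -30$)
$z{\left(o,f \right)} = -9 + o$ ($z{\left(o,f \right)} = -6 + \left(o - 3\right) = -6 + \left(-3 + o\right) = -9 + o$)
$h{\left(H \right)} = -10$ ($h{\left(H \right)} = -9 - 1 = -10$)
$h{\left(-8 \right)} + r 56 = -10 - 1680 = -1690$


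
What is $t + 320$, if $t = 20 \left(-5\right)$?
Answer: $220$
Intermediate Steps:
$t = -100$
$t + 320 = -100 + 320 = 220$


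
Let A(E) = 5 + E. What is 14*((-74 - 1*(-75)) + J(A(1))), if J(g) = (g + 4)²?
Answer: 1414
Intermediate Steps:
J(g) = (4 + g)²
14*((-74 - 1*(-75)) + J(A(1))) = 14*((-74 - 1*(-75)) + (4 + (5 + 1))²) = 14*((-74 + 75) + (4 + 6)²) = 14*(1 + 10²) = 14*(1 + 100) = 14*101 = 1414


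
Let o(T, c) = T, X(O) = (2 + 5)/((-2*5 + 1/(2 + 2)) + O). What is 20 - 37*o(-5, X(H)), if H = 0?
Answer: 205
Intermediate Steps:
X(O) = 7/(-39/4 + O) (X(O) = 7/((-10 + 1/4) + O) = 7/((-10 + ¼) + O) = 7/(-39/4 + O))
20 - 37*o(-5, X(H)) = 20 - 37*(-5) = 20 + 185 = 205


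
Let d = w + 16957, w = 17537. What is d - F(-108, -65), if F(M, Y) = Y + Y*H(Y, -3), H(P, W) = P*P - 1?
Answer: 309119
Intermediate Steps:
H(P, W) = -1 + P² (H(P, W) = P² - 1 = -1 + P²)
d = 34494 (d = 17537 + 16957 = 34494)
F(M, Y) = Y + Y*(-1 + Y²)
d - F(-108, -65) = 34494 - 1*(-65)³ = 34494 - 1*(-274625) = 34494 + 274625 = 309119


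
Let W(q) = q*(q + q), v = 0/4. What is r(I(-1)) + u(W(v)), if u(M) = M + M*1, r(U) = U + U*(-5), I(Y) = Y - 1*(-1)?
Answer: 0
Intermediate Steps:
I(Y) = 1 + Y (I(Y) = Y + 1 = 1 + Y)
v = 0 (v = 0*(¼) = 0)
r(U) = -4*U (r(U) = U - 5*U = -4*U)
W(q) = 2*q² (W(q) = q*(2*q) = 2*q²)
u(M) = 2*M (u(M) = M + M = 2*M)
r(I(-1)) + u(W(v)) = -4*(1 - 1) + 2*(2*0²) = -4*0 + 2*(2*0) = 0 + 2*0 = 0 + 0 = 0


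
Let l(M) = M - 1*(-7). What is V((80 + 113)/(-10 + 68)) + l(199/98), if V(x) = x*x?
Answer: 3313771/164836 ≈ 20.103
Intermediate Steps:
V(x) = x**2
l(M) = 7 + M (l(M) = M + 7 = 7 + M)
V((80 + 113)/(-10 + 68)) + l(199/98) = ((80 + 113)/(-10 + 68))**2 + (7 + 199/98) = (193/58)**2 + (7 + 199*(1/98)) = (193*(1/58))**2 + (7 + 199/98) = (193/58)**2 + 885/98 = 37249/3364 + 885/98 = 3313771/164836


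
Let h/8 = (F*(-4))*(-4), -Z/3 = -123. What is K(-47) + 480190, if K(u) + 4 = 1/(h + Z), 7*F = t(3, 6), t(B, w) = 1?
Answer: 1301784253/2711 ≈ 4.8019e+5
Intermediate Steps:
F = 1/7 (F = (1/7)*1 = 1/7 ≈ 0.14286)
Z = 369 (Z = -3*(-123) = 369)
h = 128/7 (h = 8*(((1/7)*(-4))*(-4)) = 8*(-4/7*(-4)) = 8*(16/7) = 128/7 ≈ 18.286)
K(u) = -10837/2711 (K(u) = -4 + 1/(128/7 + 369) = -4 + 1/(2711/7) = -4 + 7/2711 = -10837/2711)
K(-47) + 480190 = -10837/2711 + 480190 = 1301784253/2711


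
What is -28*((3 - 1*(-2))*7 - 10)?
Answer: -700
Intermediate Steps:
-28*((3 - 1*(-2))*7 - 10) = -28*((3 + 2)*7 - 10) = -28*(5*7 - 10) = -28*(35 - 10) = -28*25 = -700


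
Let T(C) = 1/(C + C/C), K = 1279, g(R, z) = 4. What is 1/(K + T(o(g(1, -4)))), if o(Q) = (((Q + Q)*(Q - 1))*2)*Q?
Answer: 193/246848 ≈ 0.00078186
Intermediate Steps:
o(Q) = 4*Q²*(-1 + Q) (o(Q) = (((2*Q)*(-1 + Q))*2)*Q = ((2*Q*(-1 + Q))*2)*Q = (4*Q*(-1 + Q))*Q = 4*Q²*(-1 + Q))
T(C) = 1/(1 + C) (T(C) = 1/(C + 1) = 1/(1 + C))
1/(K + T(o(g(1, -4)))) = 1/(1279 + 1/(1 + 4*4²*(-1 + 4))) = 1/(1279 + 1/(1 + 4*16*3)) = 1/(1279 + 1/(1 + 192)) = 1/(1279 + 1/193) = 1/(246848/193) = 193/246848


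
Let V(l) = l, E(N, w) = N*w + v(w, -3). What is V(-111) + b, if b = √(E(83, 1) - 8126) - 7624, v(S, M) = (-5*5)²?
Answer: -7735 + I*√7418 ≈ -7735.0 + 86.128*I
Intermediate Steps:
v(S, M) = 625 (v(S, M) = (-25)² = 625)
E(N, w) = 625 + N*w (E(N, w) = N*w + 625 = 625 + N*w)
b = -7624 + I*√7418 (b = √((625 + 83*1) - 8126) - 7624 = √((625 + 83) - 8126) - 7624 = √(708 - 8126) - 7624 = √(-7418) - 7624 = I*√7418 - 7624 = -7624 + I*√7418 ≈ -7624.0 + 86.128*I)
V(-111) + b = -111 + (-7624 + I*√7418) = -7735 + I*√7418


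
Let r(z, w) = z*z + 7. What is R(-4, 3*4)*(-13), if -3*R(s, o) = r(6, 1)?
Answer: 559/3 ≈ 186.33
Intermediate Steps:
r(z, w) = 7 + z² (r(z, w) = z² + 7 = 7 + z²)
R(s, o) = -43/3 (R(s, o) = -(7 + 6²)/3 = -(7 + 36)/3 = -⅓*43 = -43/3)
R(-4, 3*4)*(-13) = -43/3*(-13) = 559/3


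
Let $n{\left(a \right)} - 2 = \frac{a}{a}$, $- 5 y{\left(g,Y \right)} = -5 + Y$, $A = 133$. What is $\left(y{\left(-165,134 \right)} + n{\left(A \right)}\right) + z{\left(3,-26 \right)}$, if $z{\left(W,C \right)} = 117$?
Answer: $\frac{471}{5} \approx 94.2$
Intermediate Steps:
$y{\left(g,Y \right)} = 1 - \frac{Y}{5}$ ($y{\left(g,Y \right)} = - \frac{-5 + Y}{5} = 1 - \frac{Y}{5}$)
$n{\left(a \right)} = 3$ ($n{\left(a \right)} = 2 + \frac{a}{a} = 2 + 1 = 3$)
$\left(y{\left(-165,134 \right)} + n{\left(A \right)}\right) + z{\left(3,-26 \right)} = \left(\left(1 - \frac{134}{5}\right) + 3\right) + 117 = \left(- \frac{129}{5} + 3\right) + 117 = - \frac{114}{5} + 117 = \frac{471}{5}$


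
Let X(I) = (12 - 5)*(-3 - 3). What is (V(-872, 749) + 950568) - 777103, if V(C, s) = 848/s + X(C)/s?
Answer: 129926091/749 ≈ 1.7347e+5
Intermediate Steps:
X(I) = -42 (X(I) = 7*(-6) = -42)
V(C, s) = 806/s (V(C, s) = 848/s - 42/s = 806/s)
(V(-872, 749) + 950568) - 777103 = (806/749 + 950568) - 777103 = 711976238/749 - 777103 = 129926091/749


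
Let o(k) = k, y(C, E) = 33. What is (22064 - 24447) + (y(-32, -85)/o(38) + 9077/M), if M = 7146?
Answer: -161629535/67887 ≈ -2380.9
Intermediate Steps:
(22064 - 24447) + (y(-32, -85)/o(38) + 9077/M) = (22064 - 24447) + (33/38 + 9077/7146) = -2383 + (33*(1/38) + 9077*(1/7146)) = -2383 + (33/38 + 9077/7146) = -2383 + 145186/67887 = -161629535/67887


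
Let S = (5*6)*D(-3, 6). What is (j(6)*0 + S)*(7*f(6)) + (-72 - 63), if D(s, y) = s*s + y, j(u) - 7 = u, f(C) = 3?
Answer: 9315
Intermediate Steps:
j(u) = 7 + u
D(s, y) = y + s² (D(s, y) = s² + y = y + s²)
S = 450 (S = (5*6)*(6 + (-3)²) = 30*(6 + 9) = 30*15 = 450)
(j(6)*0 + S)*(7*f(6)) + (-72 - 63) = ((7 + 6)*0 + 450)*(7*3) + (-72 - 63) = (13*0 + 450)*21 - 135 = (0 + 450)*21 - 135 = 450*21 - 135 = 9450 - 135 = 9315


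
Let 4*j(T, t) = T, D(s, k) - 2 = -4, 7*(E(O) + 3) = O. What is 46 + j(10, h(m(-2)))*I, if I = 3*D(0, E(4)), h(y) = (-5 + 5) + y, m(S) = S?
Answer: 31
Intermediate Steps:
E(O) = -3 + O/7
h(y) = y (h(y) = 0 + y = y)
D(s, k) = -2 (D(s, k) = 2 - 4 = -2)
j(T, t) = T/4
I = -6 (I = 3*(-2) = -6)
46 + j(10, h(m(-2)))*I = 46 + ((1/4)*10)*(-6) = 46 + (5/2)*(-6) = 46 - 15 = 31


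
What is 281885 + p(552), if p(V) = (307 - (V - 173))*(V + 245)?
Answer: 224501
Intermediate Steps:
p(V) = (245 + V)*(480 - V) (p(V) = (307 - (-173 + V))*(245 + V) = (307 + (173 - V))*(245 + V) = (480 - V)*(245 + V) = (245 + V)*(480 - V))
281885 + p(552) = 281885 + (117600 - 1*552**2 + 235*552) = 281885 + (117600 - 1*304704 + 129720) = 281885 + (117600 - 304704 + 129720) = 281885 - 57384 = 224501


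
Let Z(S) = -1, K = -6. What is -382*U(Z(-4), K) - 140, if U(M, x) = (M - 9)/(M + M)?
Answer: -2050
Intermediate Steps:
U(M, x) = (-9 + M)/(2*M) (U(M, x) = (-9 + M)/((2*M)) = (-9 + M)*(1/(2*M)) = (-9 + M)/(2*M))
-382*U(Z(-4), K) - 140 = -191*(-9 - 1)/(-1) - 140 = -191*(-1)*(-10) - 140 = -382*5 - 140 = -1910 - 140 = -2050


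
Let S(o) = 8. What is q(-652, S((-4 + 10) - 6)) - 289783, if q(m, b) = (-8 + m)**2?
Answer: 145817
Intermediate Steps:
q(-652, S((-4 + 10) - 6)) - 289783 = (-8 - 652)**2 - 289783 = (-660)**2 - 289783 = 435600 - 289783 = 145817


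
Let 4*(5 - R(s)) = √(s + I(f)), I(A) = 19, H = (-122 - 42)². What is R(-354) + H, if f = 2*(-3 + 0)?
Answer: 26901 - I*√335/4 ≈ 26901.0 - 4.5758*I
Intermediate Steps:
f = -6 (f = 2*(-3) = -6)
H = 26896 (H = (-164)² = 26896)
R(s) = 5 - √(19 + s)/4 (R(s) = 5 - √(s + 19)/4 = 5 - √(19 + s)/4)
R(-354) + H = (5 - √(19 - 354)/4) + 26896 = (5 - I*√335/4) + 26896 = 26901 - I*√335/4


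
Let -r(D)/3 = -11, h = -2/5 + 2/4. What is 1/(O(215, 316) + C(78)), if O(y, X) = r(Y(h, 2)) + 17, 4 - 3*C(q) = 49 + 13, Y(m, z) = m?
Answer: 3/92 ≈ 0.032609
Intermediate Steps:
h = 1/10 (h = -2*1/5 + 2*(1/4) = -2/5 + 1/2 = 1/10 ≈ 0.10000)
r(D) = 33 (r(D) = -3*(-11) = 33)
C(q) = -58/3 (C(q) = 4/3 - (49 + 13)/3 = 4/3 - 1/3*62 = 4/3 - 62/3 = -58/3)
O(y, X) = 50 (O(y, X) = 33 + 17 = 50)
1/(O(215, 316) + C(78)) = 1/(50 - 58/3) = 1/(92/3) = 3/92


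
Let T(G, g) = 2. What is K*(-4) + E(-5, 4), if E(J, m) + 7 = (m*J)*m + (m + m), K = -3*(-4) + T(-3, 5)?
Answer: -135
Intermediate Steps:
K = 14 (K = -3*(-4) + 2 = 12 + 2 = 14)
E(J, m) = -7 + 2*m + J*m² (E(J, m) = -7 + ((m*J)*m + (m + m)) = -7 + ((J*m)*m + 2*m) = -7 + (J*m² + 2*m) = -7 + (2*m + J*m²) = -7 + 2*m + J*m²)
K*(-4) + E(-5, 4) = 14*(-4) + (-7 + 2*4 - 5*4²) = -56 + (-7 + 8 - 5*16) = -56 + (-7 + 8 - 80) = -56 - 79 = -135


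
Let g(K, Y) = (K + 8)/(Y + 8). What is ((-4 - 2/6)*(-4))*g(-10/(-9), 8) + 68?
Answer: 4205/54 ≈ 77.870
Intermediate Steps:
g(K, Y) = (8 + K)/(8 + Y)
((-4 - 2/6)*(-4))*g(-10/(-9), 8) + 68 = ((-4 - 2/6)*(-4))*((8 - 10/(-9))/(8 + 8)) + 68 = ((-4 - 2*1/6)*(-4))*((8 - 10*(-1/9))/16) + 68 = ((-4 - 1/3)*(-4))*((8 + 10/9)/16) + 68 = (-13/3*(-4))*((1/16)*(82/9)) + 68 = (52/3)*(41/72) + 68 = 533/54 + 68 = 4205/54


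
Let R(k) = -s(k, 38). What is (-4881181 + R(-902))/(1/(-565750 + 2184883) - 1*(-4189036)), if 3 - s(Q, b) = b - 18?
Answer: -7903253710812/6782606425789 ≈ -1.1652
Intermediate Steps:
s(Q, b) = 21 - b (s(Q, b) = 3 - (b - 18) = 3 - (-18 + b) = 3 + (18 - b) = 21 - b)
R(k) = 17 (R(k) = -(21 - 1*38) = -(21 - 38) = -1*(-17) = 17)
(-4881181 + R(-902))/(1/(-565750 + 2184883) - 1*(-4189036)) = (-4881181 + 17)/(1/(-565750 + 2184883) - 1*(-4189036)) = -4881164/(1/1619133 + 4189036) = -4881164/6782606425789/1619133 = -4881164*1619133/6782606425789 = -7903253710812/6782606425789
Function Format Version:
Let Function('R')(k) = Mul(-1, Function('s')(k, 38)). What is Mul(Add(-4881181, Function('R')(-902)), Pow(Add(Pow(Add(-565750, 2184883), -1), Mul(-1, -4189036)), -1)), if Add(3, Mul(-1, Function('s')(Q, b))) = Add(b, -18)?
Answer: Rational(-7903253710812, 6782606425789) ≈ -1.1652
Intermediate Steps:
Function('s')(Q, b) = Add(21, Mul(-1, b)) (Function('s')(Q, b) = Add(3, Mul(-1, Add(b, -18))) = Add(3, Mul(-1, Add(-18, b))) = Add(3, Add(18, Mul(-1, b))) = Add(21, Mul(-1, b)))
Function('R')(k) = 17 (Function('R')(k) = Mul(-1, Add(21, Mul(-1, 38))) = Mul(-1, Add(21, -38)) = Mul(-1, -17) = 17)
Mul(Add(-4881181, Function('R')(-902)), Pow(Add(Pow(Add(-565750, 2184883), -1), Mul(-1, -4189036)), -1)) = Mul(Add(-4881181, 17), Pow(Add(Pow(Add(-565750, 2184883), -1), Mul(-1, -4189036)), -1)) = Mul(-4881164, Pow(Add(Pow(1619133, -1), 4189036), -1)) = Mul(-4881164, Pow(Add(Rational(1, 1619133), 4189036), -1)) = Mul(-4881164, Pow(Rational(6782606425789, 1619133), -1)) = Mul(-4881164, Rational(1619133, 6782606425789)) = Rational(-7903253710812, 6782606425789)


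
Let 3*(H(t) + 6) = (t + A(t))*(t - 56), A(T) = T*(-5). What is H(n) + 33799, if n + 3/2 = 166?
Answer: 29986/3 ≈ 9995.3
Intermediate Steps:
A(T) = -5*T
n = 329/2 (n = -3/2 + 166 = 329/2 ≈ 164.50)
H(t) = -6 - 4*t*(-56 + t)/3 (H(t) = -6 + ((t - 5*t)*(t - 56))/3 = -6 + ((-4*t)*(-56 + t))/3 = -6 + (-4*t*(-56 + t))/3 = -6 - 4*t*(-56 + t)/3)
H(n) + 33799 = (-6 - 4*(329/2)**2/3 + (224/3)*(329/2)) + 33799 = (-6 - 4/3*108241/4 + 36848/3) + 33799 = (-6 - 108241/3 + 36848/3) + 33799 = -71411/3 + 33799 = 29986/3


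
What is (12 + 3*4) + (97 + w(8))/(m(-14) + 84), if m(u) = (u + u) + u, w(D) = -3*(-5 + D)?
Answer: 548/21 ≈ 26.095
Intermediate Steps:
w(D) = 15 - 3*D
m(u) = 3*u (m(u) = 2*u + u = 3*u)
(12 + 3*4) + (97 + w(8))/(m(-14) + 84) = (12 + 3*4) + (97 + (15 - 3*8))/(3*(-14) + 84) = (12 + 12) + (97 + (15 - 24))/(-42 + 84) = 24 + (97 - 9)/42 = 24 + 88*(1/42) = 24 + 44/21 = 548/21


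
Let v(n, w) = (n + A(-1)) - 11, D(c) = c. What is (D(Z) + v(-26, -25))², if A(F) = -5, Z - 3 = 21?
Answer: 324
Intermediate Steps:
Z = 24 (Z = 3 + 21 = 24)
v(n, w) = -16 + n (v(n, w) = (n - 5) - 11 = (-5 + n) - 11 = -16 + n)
(D(Z) + v(-26, -25))² = (24 + (-16 - 26))² = (24 - 42)² = (-18)² = 324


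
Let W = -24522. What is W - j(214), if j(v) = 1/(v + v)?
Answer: -10495417/428 ≈ -24522.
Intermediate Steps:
j(v) = 1/(2*v)
W - j(214) = -24522 - 1/(2*214) = -24522 - 1*1/428 = -24522 - 1/428 = -10495417/428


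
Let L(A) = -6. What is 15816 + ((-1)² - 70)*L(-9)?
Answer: 16230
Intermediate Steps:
15816 + ((-1)² - 70)*L(-9) = 15816 + ((-1)² - 70)*(-6) = 15816 + (1 - 70)*(-6) = 15816 - 69*(-6) = 15816 + 414 = 16230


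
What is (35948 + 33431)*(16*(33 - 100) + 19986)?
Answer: 1312234406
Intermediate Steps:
(35948 + 33431)*(16*(33 - 100) + 19986) = 69379*(16*(-67) + 19986) = 69379*(-1072 + 19986) = 69379*18914 = 1312234406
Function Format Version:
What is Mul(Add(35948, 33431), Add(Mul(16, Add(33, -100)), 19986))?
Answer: 1312234406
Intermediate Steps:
Mul(Add(35948, 33431), Add(Mul(16, Add(33, -100)), 19986)) = Mul(69379, Add(Mul(16, -67), 19986)) = Mul(69379, Add(-1072, 19986)) = Mul(69379, 18914) = 1312234406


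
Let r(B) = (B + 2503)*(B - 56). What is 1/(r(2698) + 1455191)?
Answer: 1/15196233 ≈ 6.5806e-8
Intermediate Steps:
r(B) = (-56 + B)*(2503 + B) (r(B) = (2503 + B)*(-56 + B) = (-56 + B)*(2503 + B))
1/(r(2698) + 1455191) = 1/((-140168 + 2698² + 2447*2698) + 1455191) = 1/((-140168 + 7279204 + 6602006) + 1455191) = 1/(13741042 + 1455191) = 1/15196233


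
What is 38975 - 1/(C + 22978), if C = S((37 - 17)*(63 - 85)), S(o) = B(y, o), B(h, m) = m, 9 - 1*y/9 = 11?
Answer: 878418549/22538 ≈ 38975.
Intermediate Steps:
y = -18 (y = 81 - 9*11 = 81 - 99 = -18)
S(o) = o
C = -440 (C = (37 - 17)*(63 - 85) = 20*(-22) = -440)
38975 - 1/(C + 22978) = 38975 - 1/(-440 + 22978) = 38975 - 1/22538 = 878418549/22538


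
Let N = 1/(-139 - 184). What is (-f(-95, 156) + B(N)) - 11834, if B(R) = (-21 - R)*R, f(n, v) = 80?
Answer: -1242968924/104329 ≈ -11914.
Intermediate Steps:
N = -1/323 (N = 1/(-323) = -1/323 ≈ -0.0030960)
B(R) = R*(-21 - R)
(-f(-95, 156) + B(N)) - 11834 = (-1*80 - 1*(-1/323)*(21 - 1/323)) - 11834 = (-80 - 1*(-1/323)*6782/323) - 11834 = (-80 + 6782/104329) - 11834 = -8339538/104329 - 11834 = -1242968924/104329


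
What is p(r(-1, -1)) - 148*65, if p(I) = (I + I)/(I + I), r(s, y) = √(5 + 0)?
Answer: -9619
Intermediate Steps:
r(s, y) = √5
p(I) = 1 (p(I) = (2*I)/((2*I)) = (2*I)*(1/(2*I)) = 1)
p(r(-1, -1)) - 148*65 = 1 - 148*65 = 1 - 9620 = -9619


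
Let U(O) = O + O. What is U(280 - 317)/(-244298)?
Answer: 37/122149 ≈ 0.00030291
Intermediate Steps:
U(O) = 2*O
U(280 - 317)/(-244298) = (2*(280 - 317))/(-244298) = (2*(-37))*(-1/244298) = -74*(-1/244298) = 37/122149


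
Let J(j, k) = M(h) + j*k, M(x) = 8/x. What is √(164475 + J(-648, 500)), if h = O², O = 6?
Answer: I*√1435723/3 ≈ 399.41*I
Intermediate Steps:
h = 36 (h = 6² = 36)
J(j, k) = 2/9 + j*k (J(j, k) = 8/36 + j*k = 8*(1/36) + j*k = 2/9 + j*k)
√(164475 + J(-648, 500)) = √(164475 + (2/9 - 648*500)) = √(164475 + (2/9 - 324000)) = √(164475 - 2915998/9) = √(-1435723/9) = I*√1435723/3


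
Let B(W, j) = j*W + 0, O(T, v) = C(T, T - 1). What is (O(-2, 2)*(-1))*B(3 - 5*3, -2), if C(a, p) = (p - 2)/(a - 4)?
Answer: -20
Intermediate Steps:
C(a, p) = (-2 + p)/(-4 + a)
O(T, v) = (-3 + T)/(-4 + T) (O(T, v) = (-2 + (T - 1))/(-4 + T) = (-2 + (-1 + T))/(-4 + T) = (-3 + T)/(-4 + T))
B(W, j) = W*j (B(W, j) = W*j + 0 = W*j)
(O(-2, 2)*(-1))*B(3 - 5*3, -2) = (((-3 - 2)/(-4 - 2))*(-1))*((3 - 5*3)*(-2)) = ((-5/(-6))*(-1))*((3 - 15)*(-2)) = (-⅙*(-5)*(-1))*(-12*(-2)) = ((⅚)*(-1))*24 = -⅚*24 = -20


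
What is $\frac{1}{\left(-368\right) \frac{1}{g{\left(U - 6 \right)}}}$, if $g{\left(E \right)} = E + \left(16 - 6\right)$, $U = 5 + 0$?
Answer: $- \frac{9}{368} \approx -0.024457$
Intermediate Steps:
$U = 5$
$g{\left(E \right)} = 10 + E$ ($g{\left(E \right)} = E + 10 = 10 + E$)
$\frac{1}{\left(-368\right) \frac{1}{g{\left(U - 6 \right)}}} = \frac{1}{\left(-368\right) \frac{1}{10 + \left(5 - 6\right)}} = \frac{1}{\left(-368\right) \frac{1}{10 - 1}} = \frac{1}{\left(-368\right) \frac{1}{9}} = \frac{1}{- \frac{368}{9}} = - \frac{9}{368}$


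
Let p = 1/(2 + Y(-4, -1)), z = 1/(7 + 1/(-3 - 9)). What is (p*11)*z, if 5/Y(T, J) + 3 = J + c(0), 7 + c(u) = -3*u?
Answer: 1452/1411 ≈ 1.0291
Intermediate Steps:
c(u) = -7 - 3*u
Y(T, J) = 5/(-10 + J) (Y(T, J) = 5/(-3 + (J + (-7 - 3*0))) = 5/(-3 + (J + (-7 + 0))) = 5/(-3 + (J - 7)) = 5/(-3 + (-7 + J)) = 5/(-10 + J))
z = 12/83 (z = 1/(7 + 1/(-12)) = 1/(7 - 1/12) = 1/(83/12) = 12/83 ≈ 0.14458)
p = 11/17 (p = 1/(2 + 5/(-10 - 1)) = 1/(2 + 5/(-11)) = 1/(2 + 5*(-1/11)) = 1/(2 - 5/11) = 1/(17/11) = 11/17 ≈ 0.64706)
(p*11)*z = ((11/17)*11)*(12/83) = (121/17)*(12/83) = 1452/1411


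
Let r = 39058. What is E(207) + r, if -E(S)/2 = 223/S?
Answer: 8084560/207 ≈ 39056.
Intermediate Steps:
E(S) = -446/S
E(207) + r = -446/207 + 39058 = 8084560/207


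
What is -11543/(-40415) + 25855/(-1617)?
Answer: -1026264794/65351055 ≈ -15.704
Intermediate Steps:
-11543/(-40415) + 25855/(-1617) = -11543*(-1/40415) + 25855*(-1/1617) = 11543/40415 - 25855/1617 = -1026264794/65351055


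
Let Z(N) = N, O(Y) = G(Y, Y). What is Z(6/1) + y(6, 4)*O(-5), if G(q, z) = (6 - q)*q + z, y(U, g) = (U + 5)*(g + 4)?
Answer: -5274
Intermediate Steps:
y(U, g) = (4 + g)*(5 + U) (y(U, g) = (5 + U)*(4 + g) = (4 + g)*(5 + U))
G(q, z) = z + q*(6 - q) (G(q, z) = q*(6 - q) + z = z + q*(6 - q))
O(Y) = -Y**2 + 7*Y (O(Y) = Y - Y**2 + 6*Y = -Y**2 + 7*Y)
Z(6/1) + y(6, 4)*O(-5) = 6/1 + (20 + 4*6 + 5*4 + 6*4)*(-5*(7 - 1*(-5))) = 6*1 + (20 + 24 + 20 + 24)*(-5*(7 + 5)) = 6 + 88*(-5*12) = 6 + 88*(-60) = 6 - 5280 = -5274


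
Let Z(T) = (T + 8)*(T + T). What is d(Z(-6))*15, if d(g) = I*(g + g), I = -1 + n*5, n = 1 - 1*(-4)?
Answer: -17280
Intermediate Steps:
n = 5 (n = 1 + 4 = 5)
I = 24 (I = -1 + 5*5 = -1 + 25 = 24)
Z(T) = 2*T*(8 + T) (Z(T) = (8 + T)*(2*T) = 2*T*(8 + T))
d(g) = 48*g (d(g) = 24*(g + g) = 24*(2*g) = 48*g)
d(Z(-6))*15 = (48*(2*(-6)*(8 - 6)))*15 = (48*(2*(-6)*2))*15 = (48*(-24))*15 = -1152*15 = -17280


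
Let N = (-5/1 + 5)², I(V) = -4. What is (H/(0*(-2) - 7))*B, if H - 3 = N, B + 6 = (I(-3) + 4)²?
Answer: 18/7 ≈ 2.5714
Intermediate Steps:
N = 0 (N = (-5*1 + 5)² = (-5 + 5)² = 0² = 0)
B = -6 (B = -6 + (-4 + 4)² = -6 + 0² = -6 + 0 = -6)
H = 3 (H = 3 + 0 = 3)
(H/(0*(-2) - 7))*B = (3/(0*(-2) - 7))*(-6) = (3/(0 - 7))*(-6) = (3/(-7))*(-6) = -⅐*3*(-6) = -3/7*(-6) = 18/7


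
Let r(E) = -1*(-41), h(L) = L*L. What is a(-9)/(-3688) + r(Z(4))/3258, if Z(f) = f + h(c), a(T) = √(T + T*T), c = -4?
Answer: 41/3258 - 3*√2/1844 ≈ 0.010284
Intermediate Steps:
a(T) = √(T + T²)
h(L) = L²
Z(f) = 16 + f (Z(f) = f + (-4)² = f + 16 = 16 + f)
r(E) = 41
a(-9)/(-3688) + r(Z(4))/3258 = √(-9*(1 - 9))/(-3688) + 41/3258 = √(-9*(-8))*(-1/3688) + 41*(1/3258) = √72*(-1/3688) + 41/3258 = (6*√2)*(-1/3688) + 41/3258 = -3*√2/1844 + 41/3258 = 41/3258 - 3*√2/1844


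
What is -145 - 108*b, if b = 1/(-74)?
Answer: -5311/37 ≈ -143.54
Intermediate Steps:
b = -1/74 ≈ -0.013514
-145 - 108*b = -145 - 108*(-1/74) = -145 + 54/37 = -5311/37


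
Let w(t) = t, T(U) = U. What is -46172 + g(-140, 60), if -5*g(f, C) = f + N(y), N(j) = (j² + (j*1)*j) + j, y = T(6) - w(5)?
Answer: -230723/5 ≈ -46145.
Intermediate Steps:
y = 1 (y = 6 - 1*5 = 6 - 5 = 1)
N(j) = j + 2*j² (N(j) = (j² + j*j) + j = (j² + j²) + j = 2*j² + j = j + 2*j²)
g(f, C) = -⅗ - f/5 (g(f, C) = -(f + 1*(1 + 2*1))/5 = -(f + 1*(1 + 2))/5 = -(f + 1*3)/5 = -(f + 3)/5 = -(3 + f)/5 = -⅗ - f/5)
-46172 + g(-140, 60) = -46172 + (-⅗ - ⅕*(-140)) = -46172 + (-⅗ + 28) = -46172 + 137/5 = -230723/5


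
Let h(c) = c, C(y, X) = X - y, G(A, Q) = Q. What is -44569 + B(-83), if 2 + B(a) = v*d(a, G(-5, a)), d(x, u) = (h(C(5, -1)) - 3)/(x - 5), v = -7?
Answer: -3922311/88 ≈ -44572.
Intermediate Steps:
d(x, u) = -9/(-5 + x) (d(x, u) = ((-1 - 1*5) - 3)/(x - 5) = ((-1 - 5) - 3)/(-5 + x) = (-6 - 3)/(-5 + x) = -9/(-5 + x))
B(a) = -2 + 63/(-5 + a) (B(a) = -2 - (-63)/(-5 + a) = -2 + 63/(-5 + a))
-44569 + B(-83) = -44569 + (73 - 2*(-83))/(-5 - 83) = -44569 + (73 + 166)/(-88) = -44569 - 1/88*239 = -44569 - 239/88 = -3922311/88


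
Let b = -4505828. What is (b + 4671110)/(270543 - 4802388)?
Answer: -55094/1510615 ≈ -0.036471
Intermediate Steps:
(b + 4671110)/(270543 - 4802388) = (-4505828 + 4671110)/(270543 - 4802388) = 165282/(-4531845) = 165282*(-1/4531845) = -55094/1510615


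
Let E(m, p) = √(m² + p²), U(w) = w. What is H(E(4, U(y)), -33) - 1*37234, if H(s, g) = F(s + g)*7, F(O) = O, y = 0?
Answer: -37437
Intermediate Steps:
H(s, g) = 7*g + 7*s (H(s, g) = (s + g)*7 = (g + s)*7 = 7*g + 7*s)
H(E(4, U(y)), -33) - 1*37234 = (7*(-33) + 7*√(4² + 0²)) - 1*37234 = (-231 + 7*√(16 + 0)) - 37234 = (-231 + 7*√16) - 37234 = (-231 + 7*4) - 37234 = (-231 + 28) - 37234 = -203 - 37234 = -37437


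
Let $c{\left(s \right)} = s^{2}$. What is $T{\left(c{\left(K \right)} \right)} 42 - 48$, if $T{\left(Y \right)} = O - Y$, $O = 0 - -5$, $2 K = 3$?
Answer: $\frac{135}{2} \approx 67.5$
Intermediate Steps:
$K = \frac{3}{2}$ ($K = \frac{1}{2} \cdot 3 = \frac{3}{2} \approx 1.5$)
$O = 5$ ($O = 0 + 5 = 5$)
$T{\left(Y \right)} = 5 - Y$
$T{\left(c{\left(K \right)} \right)} 42 - 48 = \left(5 - \left(\frac{3}{2}\right)^{2}\right) 42 - 48 = \left(5 - \frac{9}{4}\right) 42 - 48 = \frac{11}{4} \cdot 42 - 48 = \frac{231}{2} - 48 = \frac{135}{2}$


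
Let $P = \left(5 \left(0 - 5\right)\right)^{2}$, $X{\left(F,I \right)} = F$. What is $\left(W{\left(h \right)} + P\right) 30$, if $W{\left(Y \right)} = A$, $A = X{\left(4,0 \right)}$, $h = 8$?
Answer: $18870$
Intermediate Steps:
$A = 4$
$W{\left(Y \right)} = 4$
$P = 625$ ($P = \left(5 \left(-5\right)\right)^{2} = \left(-25\right)^{2} = 625$)
$\left(W{\left(h \right)} + P\right) 30 = \left(4 + 625\right) 30 = 629 \cdot 30 = 18870$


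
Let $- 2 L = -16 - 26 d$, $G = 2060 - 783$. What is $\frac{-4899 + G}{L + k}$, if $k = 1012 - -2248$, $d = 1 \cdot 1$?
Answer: $- \frac{3622}{3281} \approx -1.1039$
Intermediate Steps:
$d = 1$
$G = 1277$
$L = 21$ ($L = - \frac{-16 - 26}{2} = \left(- \frac{1}{2}\right) \left(-42\right) = 21$)
$k = 3260$ ($k = 1012 + 2248 = 3260$)
$\frac{-4899 + G}{L + k} = \frac{-4899 + 1277}{21 + 3260} = - \frac{3622}{3281}$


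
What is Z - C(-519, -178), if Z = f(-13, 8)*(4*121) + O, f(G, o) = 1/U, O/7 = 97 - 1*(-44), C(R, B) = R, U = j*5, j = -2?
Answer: 7288/5 ≈ 1457.6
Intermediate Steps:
U = -10 (U = -2*5 = -10)
O = 987 (O = 7*(97 - 1*(-44)) = 7*(97 + 44) = 7*141 = 987)
f(G, o) = -1/10 (f(G, o) = 1/(-10) = -1/10)
Z = 4693/5 (Z = -2*121/5 + 987 = -1/10*484 + 987 = -242/5 + 987 = 4693/5 ≈ 938.60)
Z - C(-519, -178) = 4693/5 - 1*(-519) = 4693/5 + 519 = 7288/5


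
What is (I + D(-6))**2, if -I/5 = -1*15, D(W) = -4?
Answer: 5041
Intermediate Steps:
I = 75 (I = -(-5)*15 = -5*(-15) = 75)
(I + D(-6))**2 = (75 - 4)**2 = 71**2 = 5041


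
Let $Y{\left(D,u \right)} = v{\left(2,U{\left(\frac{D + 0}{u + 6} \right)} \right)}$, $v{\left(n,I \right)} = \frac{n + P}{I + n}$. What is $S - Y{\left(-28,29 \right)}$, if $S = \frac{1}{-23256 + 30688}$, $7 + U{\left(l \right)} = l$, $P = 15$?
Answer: $\frac{631749}{215528} \approx 2.9312$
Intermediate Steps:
$U{\left(l \right)} = -7 + l$
$v{\left(n,I \right)} = \frac{15 + n}{I + n}$ ($v{\left(n,I \right)} = \frac{n + 15}{I + n} = \frac{15 + n}{I + n}$)
$Y{\left(D,u \right)} = \frac{17}{-5 + \frac{D}{6 + u}}$ ($Y{\left(D,u \right)} = \frac{15 + 2}{\left(-7 + \frac{D + 0}{u + 6}\right) + 2} = \frac{1}{\left(-7 + \frac{D}{6 + u}\right) + 2} \cdot 17 = \frac{1}{-5 + \frac{D}{6 + u}} 17 = \frac{17}{-5 + \frac{D}{6 + u}}$)
$S = \frac{1}{7432} \approx 0.00013455$
$S - Y{\left(-28,29 \right)} = \frac{1}{7432} - \frac{17 \left(6 + 29\right)}{-30 - 28 - 145} = \frac{1}{7432} - 17 \frac{1}{-30 - 28 - 145} \cdot 35 = \frac{1}{7432} - 17 \frac{1}{-203} \cdot 35 = \frac{1}{7432} - 17 \left(- \frac{1}{203}\right) 35 = \frac{1}{7432} - - \frac{85}{29} = \frac{1}{7432} + \frac{85}{29} = \frac{631749}{215528}$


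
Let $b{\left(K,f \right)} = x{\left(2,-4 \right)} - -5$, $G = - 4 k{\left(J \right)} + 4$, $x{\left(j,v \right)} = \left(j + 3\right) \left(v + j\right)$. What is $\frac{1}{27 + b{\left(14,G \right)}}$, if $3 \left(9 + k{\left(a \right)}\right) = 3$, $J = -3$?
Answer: $\frac{1}{22} \approx 0.045455$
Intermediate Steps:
$k{\left(a \right)} = -8$ ($k{\left(a \right)} = -9 + \frac{1}{3} \cdot 3 = -9 + 1 = -8$)
$x{\left(j,v \right)} = \left(3 + j\right) \left(j + v\right)$
$G = 36$ ($G = \left(-4\right) \left(-8\right) + 4 = 32 + 4 = 36$)
$b{\left(K,f \right)} = -5$ ($b{\left(K,f \right)} = \left(2^{2} + 3 \cdot 2 + 3 \left(-4\right) + 2 \left(-4\right)\right) - -5 = \left(4 + 6 - 12 - 8\right) + 5 = -10 + 5 = -5$)
$\frac{1}{27 + b{\left(14,G \right)}} = \frac{1}{27 - 5} = \frac{1}{22}$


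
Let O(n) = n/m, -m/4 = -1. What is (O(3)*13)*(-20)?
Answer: -195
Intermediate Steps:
m = 4 (m = -4*(-1) = 4)
O(n) = n/4
(O(3)*13)*(-20) = (((¼)*3)*13)*(-20) = ((¾)*13)*(-20) = (39/4)*(-20) = -195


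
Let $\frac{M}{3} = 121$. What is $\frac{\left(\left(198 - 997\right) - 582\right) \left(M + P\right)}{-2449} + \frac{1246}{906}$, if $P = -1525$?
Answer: $- \frac{725413339}{1109397} \approx -653.88$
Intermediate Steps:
$M = 363$ ($M = 3 \cdot 121 = 363$)
$\frac{\left(\left(198 - 997\right) - 582\right) \left(M + P\right)}{-2449} + \frac{1246}{906} = \frac{\left(\left(198 - 997\right) - 582\right) \left(363 - 1525\right)}{-2449} + \frac{1246}{906} = \left(-799 - 582\right) \left(-1162\right) \left(- \frac{1}{2449}\right) + 1246 \cdot \frac{1}{906} = \left(-1381\right) \left(-1162\right) \left(- \frac{1}{2449}\right) + \frac{623}{453} = 1604722 \left(- \frac{1}{2449}\right) + \frac{623}{453} = - \frac{1604722}{2449} + \frac{623}{453} = - \frac{725413339}{1109397}$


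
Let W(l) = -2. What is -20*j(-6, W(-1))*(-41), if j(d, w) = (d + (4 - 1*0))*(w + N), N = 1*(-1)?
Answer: 4920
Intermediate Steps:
N = -1
j(d, w) = (-1 + w)*(4 + d) (j(d, w) = (d + (4 - 1*0))*(w - 1) = (d + (4 + 0))*(-1 + w) = (d + 4)*(-1 + w) = (4 + d)*(-1 + w) = (-1 + w)*(4 + d))
-20*j(-6, W(-1))*(-41) = -20*(-4 - 1*(-6) + 4*(-2) - 6*(-2))*(-41) = -20*(-4 + 6 - 8 + 12)*(-41) = -20*6*(-41) = -120*(-41) = 4920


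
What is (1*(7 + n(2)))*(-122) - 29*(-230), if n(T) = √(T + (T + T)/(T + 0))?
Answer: 5572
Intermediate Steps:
n(T) = √(2 + T) (n(T) = √(T + (2*T)/T) = √(T + 2) = √(2 + T))
(1*(7 + n(2)))*(-122) - 29*(-230) = (1*(7 + √(2 + 2)))*(-122) - 29*(-230) = (1*(7 + √4))*(-122) + 6670 = (1*(7 + 2))*(-122) + 6670 = (1*9)*(-122) + 6670 = 9*(-122) + 6670 = -1098 + 6670 = 5572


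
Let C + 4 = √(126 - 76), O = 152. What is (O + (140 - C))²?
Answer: 87666 - 2960*√2 ≈ 83480.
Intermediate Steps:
C = -4 + 5*√2 (C = -4 + √(126 - 76) = -4 + √50 = -4 + 5*√2 ≈ 3.0711)
(O + (140 - C))² = (152 + (140 - (-4 + 5*√2)))² = (152 + (140 + (4 - 5*√2)))² = (152 + (144 - 5*√2))² = (296 - 5*√2)²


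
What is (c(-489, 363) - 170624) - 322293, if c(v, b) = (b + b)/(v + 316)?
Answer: -85275367/173 ≈ -4.9292e+5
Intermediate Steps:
c(v, b) = 2*b/(316 + v) (c(v, b) = (2*b)/(316 + v) = 2*b/(316 + v))
(c(-489, 363) - 170624) - 322293 = (2*363/(316 - 489) - 170624) - 322293 = (2*363/(-173) - 170624) - 322293 = (2*363*(-1/173) - 170624) - 322293 = (-726/173 - 170624) - 322293 = -29518678/173 - 322293 = -85275367/173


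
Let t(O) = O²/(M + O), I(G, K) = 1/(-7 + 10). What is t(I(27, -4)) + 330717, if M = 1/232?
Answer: 233155717/705 ≈ 3.3072e+5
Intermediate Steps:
M = 1/232 ≈ 0.0043103
I(G, K) = ⅓ (I(G, K) = 1/3 = ⅓)
t(O) = O²/(1/232 + O)
t(I(27, -4)) + 330717 = 232*(⅓)²/(1 + 232*(⅓)) + 330717 = 232*(⅑)/(1 + 232/3) + 330717 = 232*(⅑)/(235/3) + 330717 = 232*(⅑)*(3/235) + 330717 = 232/705 + 330717 = 233155717/705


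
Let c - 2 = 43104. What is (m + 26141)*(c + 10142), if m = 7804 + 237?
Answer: 1820123136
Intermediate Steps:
c = 43106 (c = 2 + 43104 = 43106)
m = 8041
(m + 26141)*(c + 10142) = (8041 + 26141)*(43106 + 10142) = 34182*53248 = 1820123136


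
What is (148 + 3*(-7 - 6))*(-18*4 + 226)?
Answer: 16786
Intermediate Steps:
(148 + 3*(-7 - 6))*(-18*4 + 226) = (148 + 3*(-13))*(-72 + 226) = (148 - 39)*154 = 109*154 = 16786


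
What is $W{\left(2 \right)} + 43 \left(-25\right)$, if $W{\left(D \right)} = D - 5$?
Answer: $-1078$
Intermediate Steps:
$W{\left(D \right)} = -5 + D$ ($W{\left(D \right)} = D - 5 = -5 + D$)
$W{\left(2 \right)} + 43 \left(-25\right) = \left(-5 + 2\right) + 43 \left(-25\right) = -3 - 1075 = -1078$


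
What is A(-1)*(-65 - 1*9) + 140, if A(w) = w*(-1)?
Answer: 66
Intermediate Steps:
A(w) = -w
A(-1)*(-65 - 1*9) + 140 = (-1*(-1))*(-65 - 1*9) + 140 = 1*(-65 - 9) + 140 = 1*(-74) + 140 = -74 + 140 = 66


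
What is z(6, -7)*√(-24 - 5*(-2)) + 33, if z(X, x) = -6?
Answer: 33 - 6*I*√14 ≈ 33.0 - 22.45*I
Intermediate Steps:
z(6, -7)*√(-24 - 5*(-2)) + 33 = -6*√(-24 - 5*(-2)) + 33 = -6*√(-24 + 10) + 33 = -6*I*√14 + 33 = 33 - 6*I*√14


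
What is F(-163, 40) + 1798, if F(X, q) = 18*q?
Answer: 2518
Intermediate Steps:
F(-163, 40) + 1798 = 18*40 + 1798 = 720 + 1798 = 2518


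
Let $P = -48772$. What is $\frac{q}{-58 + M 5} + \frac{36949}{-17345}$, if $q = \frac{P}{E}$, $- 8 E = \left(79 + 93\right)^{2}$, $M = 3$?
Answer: $- \frac{3360679313}{1379048915} \approx -2.437$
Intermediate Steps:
$E = -3698$ ($E = - \frac{\left(79 + 93\right)^{2}}{8} = - \frac{172^{2}}{8} = \left(- \frac{1}{8}\right) 29584 = -3698$)
$q = \frac{24386}{1849}$ ($q = - \frac{48772}{-3698} = \left(-48772\right) \left(- \frac{1}{3698}\right) = \frac{24386}{1849} \approx 13.189$)
$\frac{q}{-58 + M 5} + \frac{36949}{-17345} = \frac{24386}{1849 \left(-58 + 3 \cdot 5\right)} + \frac{36949}{-17345} = \frac{24386}{1849 \left(-58 + 15\right)} + 36949 \left(- \frac{1}{17345}\right) = \frac{24386}{1849 \left(-43\right)} - \frac{36949}{17345} = \frac{24386}{1849} \left(- \frac{1}{43}\right) - \frac{36949}{17345} = - \frac{24386}{79507} - \frac{36949}{17345} = - \frac{3360679313}{1379048915}$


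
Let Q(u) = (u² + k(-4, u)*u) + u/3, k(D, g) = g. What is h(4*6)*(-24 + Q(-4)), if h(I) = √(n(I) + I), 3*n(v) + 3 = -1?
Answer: 40*√51/9 ≈ 31.740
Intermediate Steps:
n(v) = -4/3 (n(v) = -1 + (⅓)*(-1) = -1 - ⅓ = -4/3)
Q(u) = 2*u² + u/3 (Q(u) = (u² + u*u) + u/3 = (u² + u²) + u*(⅓) = 2*u² + u/3)
h(I) = √(-4/3 + I)
h(4*6)*(-24 + Q(-4)) = (√(-12 + 9*(4*6))/3)*(-24 + (⅓)*(-4)*(1 + 6*(-4))) = (√(-12 + 9*24)/3)*(-24 + (⅓)*(-4)*(1 - 24)) = (√(-12 + 216)/3)*(-24 + (⅓)*(-4)*(-23)) = (√204/3)*(-24 + 92/3) = ((2*√51)/3)*(20/3) = (2*√51/3)*(20/3) = 40*√51/9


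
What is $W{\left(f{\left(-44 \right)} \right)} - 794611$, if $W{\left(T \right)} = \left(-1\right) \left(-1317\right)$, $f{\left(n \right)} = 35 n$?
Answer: $-793294$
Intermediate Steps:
$W{\left(T \right)} = 1317$
$W{\left(f{\left(-44 \right)} \right)} - 794611 = 1317 - 794611 = -793294$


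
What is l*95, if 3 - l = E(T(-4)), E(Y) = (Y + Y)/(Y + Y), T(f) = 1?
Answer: 190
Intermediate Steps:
E(Y) = 1 (E(Y) = (2*Y)/((2*Y)) = (2*Y)*(1/(2*Y)) = 1)
l = 2 (l = 3 - 1*1 = 3 - 1 = 2)
l*95 = 2*95 = 190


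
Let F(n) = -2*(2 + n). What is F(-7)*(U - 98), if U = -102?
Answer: -2000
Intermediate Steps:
F(n) = -4 - 2*n
F(-7)*(U - 98) = (-4 - 2*(-7))*(-102 - 98) = (-4 + 14)*(-200) = 10*(-200) = -2000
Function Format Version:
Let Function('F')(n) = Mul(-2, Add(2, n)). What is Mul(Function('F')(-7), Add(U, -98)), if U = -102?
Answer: -2000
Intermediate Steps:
Function('F')(n) = Add(-4, Mul(-2, n))
Mul(Function('F')(-7), Add(U, -98)) = Mul(Add(-4, Mul(-2, -7)), Add(-102, -98)) = Mul(Add(-4, 14), -200) = Mul(10, -200) = -2000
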